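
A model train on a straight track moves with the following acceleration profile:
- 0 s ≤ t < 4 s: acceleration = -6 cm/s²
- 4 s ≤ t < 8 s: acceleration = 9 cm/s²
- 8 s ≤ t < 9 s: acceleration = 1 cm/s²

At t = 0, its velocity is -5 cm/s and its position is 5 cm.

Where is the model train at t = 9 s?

On each constant-a segment, Δv = aΔt and Δx = v₀Δt + ½aΔt²; chain segment to segment.
0–4 s: v starts -5 cm/s; Δx = -5·4 + ½·-6·4² = -68 cm; v ends -29 cm/s.
4–8 s: v starts -29 cm/s; Δx = -29·4 + ½·9·4² = -44 cm; v ends 7 cm/s.
8–9 s: v starts 7 cm/s; Δx = 7·1 + ½·1·1² = 7.5 cm; v ends 8 cm/s.
x(9) = 5 + Σ Δx = -99.5 cm.

-99.5 cm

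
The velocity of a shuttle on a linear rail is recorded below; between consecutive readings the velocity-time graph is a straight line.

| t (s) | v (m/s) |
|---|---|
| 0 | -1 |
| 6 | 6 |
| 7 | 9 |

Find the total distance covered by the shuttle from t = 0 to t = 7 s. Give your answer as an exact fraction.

Distance (not displacement) is the total path length: add the absolute areas under v-t.
0–6 s: v = 0 at t = 6/7 s; triangle areas 3/7 + 108/7 = 111/7 m
6–7 s: |½(6 + 9)(1)| = 7.5 m
Total distance = 327/14 m

327/14 m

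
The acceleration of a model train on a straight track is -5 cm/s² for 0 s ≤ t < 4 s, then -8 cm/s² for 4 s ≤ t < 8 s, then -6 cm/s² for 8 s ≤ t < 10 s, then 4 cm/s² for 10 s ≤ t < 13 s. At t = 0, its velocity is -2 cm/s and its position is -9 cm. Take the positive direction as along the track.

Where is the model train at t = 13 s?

On each constant-a segment, Δv = aΔt and Δx = v₀Δt + ½aΔt²; chain segment to segment.
0–4 s: v starts -2 cm/s; Δx = -2·4 + ½·-5·4² = -48 cm; v ends -22 cm/s.
4–8 s: v starts -22 cm/s; Δx = -22·4 + ½·-8·4² = -152 cm; v ends -54 cm/s.
8–10 s: v starts -54 cm/s; Δx = -54·2 + ½·-6·2² = -120 cm; v ends -66 cm/s.
10–13 s: v starts -66 cm/s; Δx = -66·3 + ½·4·3² = -180 cm; v ends -54 cm/s.
x(13) = -9 + Σ Δx = -509 cm.

-509 cm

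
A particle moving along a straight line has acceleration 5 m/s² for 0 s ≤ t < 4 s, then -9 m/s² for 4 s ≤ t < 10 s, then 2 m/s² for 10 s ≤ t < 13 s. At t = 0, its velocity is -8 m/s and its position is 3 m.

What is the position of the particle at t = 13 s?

On each constant-a segment, Δv = aΔt and Δx = v₀Δt + ½aΔt²; chain segment to segment.
0–4 s: v starts -8 m/s; Δx = -8·4 + ½·5·4² = 8 m; v ends 12 m/s.
4–10 s: v starts 12 m/s; Δx = 12·6 + ½·-9·6² = -90 m; v ends -42 m/s.
10–13 s: v starts -42 m/s; Δx = -42·3 + ½·2·3² = -117 m; v ends -36 m/s.
x(13) = 3 + Σ Δx = -196 m.

-196 m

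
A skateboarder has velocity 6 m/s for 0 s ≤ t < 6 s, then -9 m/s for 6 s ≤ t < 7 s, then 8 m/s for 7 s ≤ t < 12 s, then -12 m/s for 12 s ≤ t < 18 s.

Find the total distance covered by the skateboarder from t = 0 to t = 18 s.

157 m

Total distance travelled is ∫|v| dt — sum the magnitudes of each area piece.
0–6 s: |6| × 6 = 36 m
6–7 s: |-9| × 1 = 9 m
7–12 s: |8| × 5 = 40 m
12–18 s: |-12| × 6 = 72 m
Total distance = 157 m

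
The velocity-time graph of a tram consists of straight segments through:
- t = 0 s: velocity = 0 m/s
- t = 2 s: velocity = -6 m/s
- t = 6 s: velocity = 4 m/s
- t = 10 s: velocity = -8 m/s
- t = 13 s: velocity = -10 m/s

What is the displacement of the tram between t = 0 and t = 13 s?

Displacement is the signed area under the v-t curve.
0–2 s: ½(0 + -6)(2) = -6 m
2–6 s: ½(-6 + 4)(4) = -4 m
6–10 s: ½(4 + -8)(4) = -8 m
10–13 s: ½(-8 + -10)(3) = -27 m
Net displacement = -45 m

-45 m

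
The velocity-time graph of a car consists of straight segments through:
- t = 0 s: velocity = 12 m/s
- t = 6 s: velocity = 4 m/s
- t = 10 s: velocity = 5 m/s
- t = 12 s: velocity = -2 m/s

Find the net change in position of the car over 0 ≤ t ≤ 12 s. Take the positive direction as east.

Displacement is the signed area under the v-t curve.
0–6 s: ½(12 + 4)(6) = 48 m
6–10 s: ½(4 + 5)(4) = 18 m
10–12 s: ½(5 + -2)(2) = 3 m
Net displacement = 69 m

69 m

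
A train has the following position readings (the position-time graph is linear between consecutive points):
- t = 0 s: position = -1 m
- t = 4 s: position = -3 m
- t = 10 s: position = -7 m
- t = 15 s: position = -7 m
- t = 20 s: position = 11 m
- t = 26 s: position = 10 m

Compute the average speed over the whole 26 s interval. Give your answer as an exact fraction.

Average speed = (total path length)/(elapsed time); on a piecewise-linear x-t graph the path length is Σ|Δx|.
0–4 s: |Δx| = |-3 − -1| = 2 m
4–10 s: |Δx| = |-7 − -3| = 4 m
10–15 s: |Δx| = |-7 − -7| = 0 m
15–20 s: |Δx| = |11 − -7| = 18 m
20–26 s: |Δx| = |10 − 11| = 1 m
Total path = 25 m; average speed = 25/26 = 25/26 m/s.

25/26 m/s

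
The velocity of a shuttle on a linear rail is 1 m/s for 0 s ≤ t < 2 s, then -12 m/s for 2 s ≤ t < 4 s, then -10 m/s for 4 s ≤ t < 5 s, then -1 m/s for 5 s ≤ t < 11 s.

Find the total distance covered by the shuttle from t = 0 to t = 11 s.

42 m

Total distance travelled is ∫|v| dt — sum the magnitudes of each area piece.
0–2 s: |1| × 2 = 2 m
2–4 s: |-12| × 2 = 24 m
4–5 s: |-10| × 1 = 10 m
5–11 s: |-1| × 6 = 6 m
Total distance = 42 m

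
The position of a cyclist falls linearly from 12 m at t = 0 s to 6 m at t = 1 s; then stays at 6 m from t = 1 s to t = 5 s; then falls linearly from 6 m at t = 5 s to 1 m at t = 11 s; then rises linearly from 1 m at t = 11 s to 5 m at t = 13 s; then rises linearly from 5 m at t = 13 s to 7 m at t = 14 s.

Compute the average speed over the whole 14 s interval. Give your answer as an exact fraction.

Average speed = (total path length)/(elapsed time); on a piecewise-linear x-t graph the path length is Σ|Δx|.
0–1 s: |Δx| = |6 − 12| = 6 m
1–5 s: |Δx| = |6 − 6| = 0 m
5–11 s: |Δx| = |1 − 6| = 5 m
11–13 s: |Δx| = |5 − 1| = 4 m
13–14 s: |Δx| = |7 − 5| = 2 m
Total path = 17 m; average speed = 17/14 = 17/14 m/s.

17/14 m/s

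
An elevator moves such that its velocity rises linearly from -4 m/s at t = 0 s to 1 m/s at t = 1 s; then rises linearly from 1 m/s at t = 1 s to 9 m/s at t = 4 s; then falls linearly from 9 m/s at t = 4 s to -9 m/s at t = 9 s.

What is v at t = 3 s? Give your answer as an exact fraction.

19/3 m/s

On 1–4 s the graph is linear from 1 to 9 m/s: v(3) = 1 + (9 − 1)·(3 − 1)/(4 − 1) = 19/3 m/s.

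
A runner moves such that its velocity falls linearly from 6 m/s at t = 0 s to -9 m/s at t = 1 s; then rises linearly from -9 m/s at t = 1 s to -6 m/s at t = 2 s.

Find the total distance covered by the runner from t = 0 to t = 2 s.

11.4 m

Total distance travelled is ∫|v| dt — sum the magnitudes of each area piece.
0–1 s: v = 0 at t = 0.4 s; triangle areas 1.2 + 2.7 = 3.9 m
1–2 s: |½(-9 + -6)(1)| = 7.5 m
Total distance = 11.4 m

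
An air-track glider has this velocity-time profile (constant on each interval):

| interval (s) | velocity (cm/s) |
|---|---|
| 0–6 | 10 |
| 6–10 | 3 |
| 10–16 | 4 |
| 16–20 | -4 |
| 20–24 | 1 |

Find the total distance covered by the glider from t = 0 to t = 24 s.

116 cm

Distance (not displacement) is the total path length: add the absolute areas under v-t.
0–6 s: |10| × 6 = 60 cm
6–10 s: |3| × 4 = 12 cm
10–16 s: |4| × 6 = 24 cm
16–20 s: |-4| × 4 = 16 cm
20–24 s: |1| × 4 = 4 cm
Total distance = 116 cm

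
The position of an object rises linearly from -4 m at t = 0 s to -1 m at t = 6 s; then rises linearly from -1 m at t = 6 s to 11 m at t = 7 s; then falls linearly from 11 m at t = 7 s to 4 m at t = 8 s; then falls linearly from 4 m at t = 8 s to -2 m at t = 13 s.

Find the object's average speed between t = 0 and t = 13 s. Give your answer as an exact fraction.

28/13 m/s

Average speed = (total path length)/(elapsed time); on a piecewise-linear x-t graph the path length is Σ|Δx|.
0–6 s: |Δx| = |-1 − -4| = 3 m
6–7 s: |Δx| = |11 − -1| = 12 m
7–8 s: |Δx| = |4 − 11| = 7 m
8–13 s: |Δx| = |-2 − 4| = 6 m
Total path = 28 m; average speed = 28/13 = 28/13 m/s.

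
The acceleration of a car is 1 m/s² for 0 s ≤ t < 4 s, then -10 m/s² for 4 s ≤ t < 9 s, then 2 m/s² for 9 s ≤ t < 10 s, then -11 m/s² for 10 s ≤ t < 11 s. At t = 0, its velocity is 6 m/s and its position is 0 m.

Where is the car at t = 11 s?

-125.5 m

On each constant-a segment, Δv = aΔt and Δx = v₀Δt + ½aΔt²; chain segment to segment.
0–4 s: v starts 6 m/s; Δx = 6·4 + ½·1·4² = 32 m; v ends 10 m/s.
4–9 s: v starts 10 m/s; Δx = 10·5 + ½·-10·5² = -75 m; v ends -40 m/s.
9–10 s: v starts -40 m/s; Δx = -40·1 + ½·2·1² = -39 m; v ends -38 m/s.
10–11 s: v starts -38 m/s; Δx = -38·1 + ½·-11·1² = -43.5 m; v ends -49 m/s.
x(11) = 0 + Σ Δx = -125.5 m.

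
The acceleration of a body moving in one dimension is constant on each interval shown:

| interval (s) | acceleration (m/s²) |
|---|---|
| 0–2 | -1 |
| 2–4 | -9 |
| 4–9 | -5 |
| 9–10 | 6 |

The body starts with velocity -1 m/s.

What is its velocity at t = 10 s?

Δv equals the area under the a-t graph; then v = v₀ + Δv.
0–2 s: -1 × 2 = -2 m/s
2–4 s: -9 × 2 = -18 m/s
4–9 s: -5 × 5 = -25 m/s
9–10 s: 6 × 1 = 6 m/s
Δv = -39 m/s, so v(10) = -1 + (-39) = -40 m/s.

-40 m/s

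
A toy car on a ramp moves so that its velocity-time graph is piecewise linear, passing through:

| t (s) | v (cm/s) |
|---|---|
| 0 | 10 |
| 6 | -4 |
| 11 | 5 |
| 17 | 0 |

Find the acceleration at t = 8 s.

1.8 cm/s²

Acceleration is the slope of the v-t graph on 6–11 s: (5 − -4)/(11 − 6) = 1.8 cm/s².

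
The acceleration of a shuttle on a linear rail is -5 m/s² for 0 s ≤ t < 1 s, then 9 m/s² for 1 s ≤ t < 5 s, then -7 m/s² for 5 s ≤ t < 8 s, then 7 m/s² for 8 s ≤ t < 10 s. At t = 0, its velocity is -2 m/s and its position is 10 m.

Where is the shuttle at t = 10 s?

135 m

On each constant-a segment, Δv = aΔt and Δx = v₀Δt + ½aΔt²; chain segment to segment.
0–1 s: v starts -2 m/s; Δx = -2·1 + ½·-5·1² = -4.5 m; v ends -7 m/s.
1–5 s: v starts -7 m/s; Δx = -7·4 + ½·9·4² = 44 m; v ends 29 m/s.
5–8 s: v starts 29 m/s; Δx = 29·3 + ½·-7·3² = 55.5 m; v ends 8 m/s.
8–10 s: v starts 8 m/s; Δx = 8·2 + ½·7·2² = 30 m; v ends 22 m/s.
x(10) = 10 + Σ Δx = 135 m.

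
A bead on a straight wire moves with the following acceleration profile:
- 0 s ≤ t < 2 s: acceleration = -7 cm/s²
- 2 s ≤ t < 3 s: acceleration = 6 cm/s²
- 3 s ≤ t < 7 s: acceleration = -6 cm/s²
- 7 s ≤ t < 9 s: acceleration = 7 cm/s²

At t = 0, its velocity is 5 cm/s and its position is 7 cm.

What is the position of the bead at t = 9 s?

On each constant-a segment, Δv = aΔt and Δx = v₀Δt + ½aΔt²; chain segment to segment.
0–2 s: v starts 5 cm/s; Δx = 5·2 + ½·-7·2² = -4 cm; v ends -9 cm/s.
2–3 s: v starts -9 cm/s; Δx = -9·1 + ½·6·1² = -6 cm; v ends -3 cm/s.
3–7 s: v starts -3 cm/s; Δx = -3·4 + ½·-6·4² = -60 cm; v ends -27 cm/s.
7–9 s: v starts -27 cm/s; Δx = -27·2 + ½·7·2² = -40 cm; v ends -13 cm/s.
x(9) = 7 + Σ Δx = -103 cm.

-103 cm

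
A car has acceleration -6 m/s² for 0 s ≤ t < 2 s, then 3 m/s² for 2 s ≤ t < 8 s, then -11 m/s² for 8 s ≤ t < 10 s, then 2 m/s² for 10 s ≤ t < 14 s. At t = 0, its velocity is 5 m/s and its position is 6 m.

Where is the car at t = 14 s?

On each constant-a segment, Δv = aΔt and Δx = v₀Δt + ½aΔt²; chain segment to segment.
0–2 s: v starts 5 m/s; Δx = 5·2 + ½·-6·2² = -2 m; v ends -7 m/s.
2–8 s: v starts -7 m/s; Δx = -7·6 + ½·3·6² = 12 m; v ends 11 m/s.
8–10 s: v starts 11 m/s; Δx = 11·2 + ½·-11·2² = 0 m; v ends -11 m/s.
10–14 s: v starts -11 m/s; Δx = -11·4 + ½·2·4² = -28 m; v ends -3 m/s.
x(14) = 6 + Σ Δx = -12 m.

-12 m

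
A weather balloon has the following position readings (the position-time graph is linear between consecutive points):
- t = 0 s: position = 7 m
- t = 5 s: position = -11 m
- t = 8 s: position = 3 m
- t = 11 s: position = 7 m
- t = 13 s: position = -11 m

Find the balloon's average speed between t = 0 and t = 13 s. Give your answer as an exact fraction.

Average speed = (total path length)/(elapsed time); on a piecewise-linear x-t graph the path length is Σ|Δx|.
0–5 s: |Δx| = |-11 − 7| = 18 m
5–8 s: |Δx| = |3 − -11| = 14 m
8–11 s: |Δx| = |7 − 3| = 4 m
11–13 s: |Δx| = |-11 − 7| = 18 m
Total path = 54 m; average speed = 54/13 = 54/13 m/s.

54/13 m/s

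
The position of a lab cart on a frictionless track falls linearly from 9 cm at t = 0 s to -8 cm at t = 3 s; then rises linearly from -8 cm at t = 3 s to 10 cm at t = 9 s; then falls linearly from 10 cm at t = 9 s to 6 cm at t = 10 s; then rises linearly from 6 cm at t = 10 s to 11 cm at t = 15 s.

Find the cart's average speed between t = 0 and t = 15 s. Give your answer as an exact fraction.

Average speed = (total path length)/(elapsed time); on a piecewise-linear x-t graph the path length is Σ|Δx|.
0–3 s: |Δx| = |-8 − 9| = 17 cm
3–9 s: |Δx| = |10 − -8| = 18 cm
9–10 s: |Δx| = |6 − 10| = 4 cm
10–15 s: |Δx| = |11 − 6| = 5 cm
Total path = 44 cm; average speed = 44/15 = 44/15 cm/s.

44/15 cm/s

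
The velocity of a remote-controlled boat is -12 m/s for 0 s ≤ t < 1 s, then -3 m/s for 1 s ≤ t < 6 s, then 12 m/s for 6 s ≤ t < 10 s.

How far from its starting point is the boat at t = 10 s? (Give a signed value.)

Displacement is the signed area under the v-t curve.
0–1 s: -12 × 1 = -12 m
1–6 s: -3 × 5 = -15 m
6–10 s: 12 × 4 = 48 m
Net displacement = 21 m

21 m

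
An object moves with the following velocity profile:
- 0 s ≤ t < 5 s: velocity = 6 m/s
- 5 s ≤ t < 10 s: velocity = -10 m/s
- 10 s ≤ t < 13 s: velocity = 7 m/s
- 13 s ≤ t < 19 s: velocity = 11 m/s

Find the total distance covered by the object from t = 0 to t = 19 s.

167 m

Distance (not displacement) is the total path length: add the absolute areas under v-t.
0–5 s: |6| × 5 = 30 m
5–10 s: |-10| × 5 = 50 m
10–13 s: |7| × 3 = 21 m
13–19 s: |11| × 6 = 66 m
Total distance = 167 m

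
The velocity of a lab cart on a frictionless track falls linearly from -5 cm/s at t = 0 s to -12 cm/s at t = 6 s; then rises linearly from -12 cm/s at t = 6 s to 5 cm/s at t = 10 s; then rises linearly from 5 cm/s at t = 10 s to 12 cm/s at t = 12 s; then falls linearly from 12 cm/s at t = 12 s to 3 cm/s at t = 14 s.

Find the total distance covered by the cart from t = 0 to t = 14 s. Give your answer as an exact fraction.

Distance (not displacement) is the total path length: add the absolute areas under v-t.
0–6 s: |½(-5 + -12)(6)| = 51 cm
6–10 s: v = 0 at t = 150/17 s; triangle areas 288/17 + 50/17 = 338/17 cm
10–12 s: |½(5 + 12)(2)| = 17 cm
12–14 s: |½(12 + 3)(2)| = 15 cm
Total distance = 1749/17 cm

1749/17 cm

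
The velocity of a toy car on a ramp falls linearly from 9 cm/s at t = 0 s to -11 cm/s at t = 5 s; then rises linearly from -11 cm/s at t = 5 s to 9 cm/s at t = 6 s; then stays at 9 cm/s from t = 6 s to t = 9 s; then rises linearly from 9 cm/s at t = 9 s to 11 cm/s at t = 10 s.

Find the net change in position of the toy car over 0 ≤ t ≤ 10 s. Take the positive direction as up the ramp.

Net displacement equals the area under the velocity-time graph (areas below the axis count negative).
0–5 s: ½(9 + -11)(5) = -5 cm
5–6 s: ½(-11 + 9)(1) = -1 cm
6–9 s: 9 × 3 = 27 cm
9–10 s: ½(9 + 11)(1) = 10 cm
Net displacement = 31 cm

31 cm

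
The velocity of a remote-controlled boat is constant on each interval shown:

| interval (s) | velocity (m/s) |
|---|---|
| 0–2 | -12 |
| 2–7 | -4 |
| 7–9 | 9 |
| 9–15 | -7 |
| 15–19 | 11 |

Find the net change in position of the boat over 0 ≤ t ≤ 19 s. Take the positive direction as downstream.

Displacement is the signed area under the v-t curve.
0–2 s: -12 × 2 = -24 m
2–7 s: -4 × 5 = -20 m
7–9 s: 9 × 2 = 18 m
9–15 s: -7 × 6 = -42 m
15–19 s: 11 × 4 = 44 m
Net displacement = -24 m

-24 m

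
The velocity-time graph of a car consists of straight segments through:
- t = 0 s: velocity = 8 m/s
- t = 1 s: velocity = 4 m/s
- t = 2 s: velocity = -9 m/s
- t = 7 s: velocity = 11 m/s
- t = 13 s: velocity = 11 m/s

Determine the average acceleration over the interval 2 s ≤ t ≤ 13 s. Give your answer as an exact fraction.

20/11 m/s²

Average acceleration = Δv/Δt = (11 − -9)/(13 − 2) = 20/11 m/s².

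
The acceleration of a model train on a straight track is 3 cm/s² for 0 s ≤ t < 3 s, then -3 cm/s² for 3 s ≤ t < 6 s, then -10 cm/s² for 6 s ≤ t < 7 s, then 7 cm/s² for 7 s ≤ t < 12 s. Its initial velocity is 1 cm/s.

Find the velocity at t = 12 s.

Δv equals the area under the a-t graph; then v = v₀ + Δv.
0–3 s: 3 × 3 = 9 cm/s
3–6 s: -3 × 3 = -9 cm/s
6–7 s: -10 × 1 = -10 cm/s
7–12 s: 7 × 5 = 35 cm/s
Δv = 25 cm/s, so v(12) = 1 + (25) = 26 cm/s.

26 cm/s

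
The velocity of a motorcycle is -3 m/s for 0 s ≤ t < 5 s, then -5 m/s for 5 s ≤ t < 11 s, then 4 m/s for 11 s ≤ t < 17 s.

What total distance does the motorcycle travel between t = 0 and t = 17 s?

69 m

Total distance travelled is ∫|v| dt — sum the magnitudes of each area piece.
0–5 s: |-3| × 5 = 15 m
5–11 s: |-5| × 6 = 30 m
11–17 s: |4| × 6 = 24 m
Total distance = 69 m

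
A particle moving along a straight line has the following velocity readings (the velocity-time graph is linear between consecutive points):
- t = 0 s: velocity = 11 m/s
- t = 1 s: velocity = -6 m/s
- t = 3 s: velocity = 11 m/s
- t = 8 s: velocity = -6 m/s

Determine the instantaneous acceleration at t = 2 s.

8.5 m/s²

Acceleration is the slope of the v-t graph on 1–3 s: (11 − -6)/(3 − 1) = 8.5 m/s².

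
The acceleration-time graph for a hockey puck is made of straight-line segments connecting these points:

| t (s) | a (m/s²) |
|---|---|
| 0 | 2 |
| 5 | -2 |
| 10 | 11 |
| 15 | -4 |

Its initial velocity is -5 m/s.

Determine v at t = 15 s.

35 m/s

Δv equals the area under the a-t graph; then v = v₀ + Δv.
0–5 s: ½(2 + -2)(5) = 0 m/s
5–10 s: ½(-2 + 11)(5) = 22.5 m/s
10–15 s: ½(11 + -4)(5) = 17.5 m/s
Δv = 40 m/s, so v(15) = -5 + (40) = 35 m/s.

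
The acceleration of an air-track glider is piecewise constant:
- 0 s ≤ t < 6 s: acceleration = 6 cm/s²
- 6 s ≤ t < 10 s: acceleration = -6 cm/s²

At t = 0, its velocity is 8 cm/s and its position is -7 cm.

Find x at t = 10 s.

277 cm

On each constant-a segment, Δv = aΔt and Δx = v₀Δt + ½aΔt²; chain segment to segment.
0–6 s: v starts 8 cm/s; Δx = 8·6 + ½·6·6² = 156 cm; v ends 44 cm/s.
6–10 s: v starts 44 cm/s; Δx = 44·4 + ½·-6·4² = 128 cm; v ends 20 cm/s.
x(10) = -7 + Σ Δx = 277 cm.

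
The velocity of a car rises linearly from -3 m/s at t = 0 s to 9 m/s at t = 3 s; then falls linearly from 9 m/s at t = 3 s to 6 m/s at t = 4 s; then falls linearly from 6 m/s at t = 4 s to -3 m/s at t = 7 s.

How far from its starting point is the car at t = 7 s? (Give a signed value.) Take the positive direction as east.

21 m

Net displacement equals the area under the velocity-time graph (areas below the axis count negative).
0–3 s: ½(-3 + 9)(3) = 9 m
3–4 s: ½(9 + 6)(1) = 7.5 m
4–7 s: ½(6 + -3)(3) = 4.5 m
Net displacement = 21 m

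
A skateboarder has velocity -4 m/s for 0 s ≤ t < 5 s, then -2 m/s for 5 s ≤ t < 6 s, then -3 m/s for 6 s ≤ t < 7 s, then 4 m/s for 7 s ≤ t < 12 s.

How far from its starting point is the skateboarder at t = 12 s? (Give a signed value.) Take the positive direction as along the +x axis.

Net displacement equals the area under the velocity-time graph (areas below the axis count negative).
0–5 s: -4 × 5 = -20 m
5–6 s: -2 × 1 = -2 m
6–7 s: -3 × 1 = -3 m
7–12 s: 4 × 5 = 20 m
Net displacement = -5 m

-5 m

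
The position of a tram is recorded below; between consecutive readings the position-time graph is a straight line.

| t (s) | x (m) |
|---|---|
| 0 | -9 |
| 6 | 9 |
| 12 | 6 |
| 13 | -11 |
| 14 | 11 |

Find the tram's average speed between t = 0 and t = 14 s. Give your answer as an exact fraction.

Average speed = (total path length)/(elapsed time); on a piecewise-linear x-t graph the path length is Σ|Δx|.
0–6 s: |Δx| = |9 − -9| = 18 m
6–12 s: |Δx| = |6 − 9| = 3 m
12–13 s: |Δx| = |-11 − 6| = 17 m
13–14 s: |Δx| = |11 − -11| = 22 m
Total path = 60 m; average speed = 60/14 = 30/7 m/s.

30/7 m/s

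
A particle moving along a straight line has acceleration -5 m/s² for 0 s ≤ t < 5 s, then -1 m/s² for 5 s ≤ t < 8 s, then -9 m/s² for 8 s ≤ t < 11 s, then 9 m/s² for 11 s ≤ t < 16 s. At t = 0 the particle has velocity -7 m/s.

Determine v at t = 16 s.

-17 m/s

Δv equals the area under the a-t graph; then v = v₀ + Δv.
0–5 s: -5 × 5 = -25 m/s
5–8 s: -1 × 3 = -3 m/s
8–11 s: -9 × 3 = -27 m/s
11–16 s: 9 × 5 = 45 m/s
Δv = -10 m/s, so v(16) = -7 + (-10) = -17 m/s.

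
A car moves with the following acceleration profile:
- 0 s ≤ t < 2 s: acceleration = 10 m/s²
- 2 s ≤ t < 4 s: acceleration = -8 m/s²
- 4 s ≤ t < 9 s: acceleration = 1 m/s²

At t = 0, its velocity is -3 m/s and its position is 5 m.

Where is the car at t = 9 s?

54.5 m

On each constant-a segment, Δv = aΔt and Δx = v₀Δt + ½aΔt²; chain segment to segment.
0–2 s: v starts -3 m/s; Δx = -3·2 + ½·10·2² = 14 m; v ends 17 m/s.
2–4 s: v starts 17 m/s; Δx = 17·2 + ½·-8·2² = 18 m; v ends 1 m/s.
4–9 s: v starts 1 m/s; Δx = 1·5 + ½·1·5² = 17.5 m; v ends 6 m/s.
x(9) = 5 + Σ Δx = 54.5 m.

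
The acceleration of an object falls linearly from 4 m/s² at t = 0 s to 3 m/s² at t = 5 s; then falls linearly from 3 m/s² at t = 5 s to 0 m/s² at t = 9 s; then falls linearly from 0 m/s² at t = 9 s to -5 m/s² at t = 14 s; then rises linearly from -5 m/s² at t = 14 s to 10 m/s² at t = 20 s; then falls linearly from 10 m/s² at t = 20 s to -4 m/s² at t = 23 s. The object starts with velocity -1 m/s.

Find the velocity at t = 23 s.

Δv equals the area under the a-t graph; then v = v₀ + Δv.
0–5 s: ½(4 + 3)(5) = 17.5 m/s
5–9 s: ½(3 + 0)(4) = 6 m/s
9–14 s: ½(0 + -5)(5) = -12.5 m/s
14–20 s: ½(-5 + 10)(6) = 15 m/s
20–23 s: ½(10 + -4)(3) = 9 m/s
Δv = 35 m/s, so v(23) = -1 + (35) = 34 m/s.

34 m/s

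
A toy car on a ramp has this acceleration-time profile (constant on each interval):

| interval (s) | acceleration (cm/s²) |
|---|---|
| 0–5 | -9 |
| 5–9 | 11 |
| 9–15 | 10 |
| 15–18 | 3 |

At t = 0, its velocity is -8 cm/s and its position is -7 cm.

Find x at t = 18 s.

On each constant-a segment, Δv = aΔt and Δx = v₀Δt + ½aΔt²; chain segment to segment.
0–5 s: v starts -8 cm/s; Δx = -8·5 + ½·-9·5² = -152.5 cm; v ends -53 cm/s.
5–9 s: v starts -53 cm/s; Δx = -53·4 + ½·11·4² = -124 cm; v ends -9 cm/s.
9–15 s: v starts -9 cm/s; Δx = -9·6 + ½·10·6² = 126 cm; v ends 51 cm/s.
15–18 s: v starts 51 cm/s; Δx = 51·3 + ½·3·3² = 166.5 cm; v ends 60 cm/s.
x(18) = -7 + Σ Δx = 9 cm.

9 cm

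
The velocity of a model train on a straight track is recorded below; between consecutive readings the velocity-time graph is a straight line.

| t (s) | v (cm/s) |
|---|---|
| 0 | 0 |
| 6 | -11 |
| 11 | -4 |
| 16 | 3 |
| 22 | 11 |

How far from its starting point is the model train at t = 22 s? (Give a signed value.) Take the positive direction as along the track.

-31 cm

Displacement is the signed area under the v-t curve.
0–6 s: ½(0 + -11)(6) = -33 cm
6–11 s: ½(-11 + -4)(5) = -37.5 cm
11–16 s: ½(-4 + 3)(5) = -2.5 cm
16–22 s: ½(3 + 11)(6) = 42 cm
Net displacement = -31 cm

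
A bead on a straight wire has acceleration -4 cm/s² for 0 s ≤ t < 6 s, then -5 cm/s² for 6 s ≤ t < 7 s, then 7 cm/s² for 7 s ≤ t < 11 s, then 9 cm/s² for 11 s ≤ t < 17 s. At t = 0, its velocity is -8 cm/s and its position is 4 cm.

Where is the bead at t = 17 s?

On each constant-a segment, Δv = aΔt and Δx = v₀Δt + ½aΔt²; chain segment to segment.
0–6 s: v starts -8 cm/s; Δx = -8·6 + ½·-4·6² = -120 cm; v ends -32 cm/s.
6–7 s: v starts -32 cm/s; Δx = -32·1 + ½·-5·1² = -34.5 cm; v ends -37 cm/s.
7–11 s: v starts -37 cm/s; Δx = -37·4 + ½·7·4² = -92 cm; v ends -9 cm/s.
11–17 s: v starts -9 cm/s; Δx = -9·6 + ½·9·6² = 108 cm; v ends 45 cm/s.
x(17) = 4 + Σ Δx = -134.5 cm.

-134.5 cm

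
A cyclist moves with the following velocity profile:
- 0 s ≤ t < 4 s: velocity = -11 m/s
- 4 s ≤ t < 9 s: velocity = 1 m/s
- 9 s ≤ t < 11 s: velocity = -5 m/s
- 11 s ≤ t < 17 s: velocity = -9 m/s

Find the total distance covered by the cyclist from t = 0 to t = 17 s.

Total distance travelled is ∫|v| dt — sum the magnitudes of each area piece.
0–4 s: |-11| × 4 = 44 m
4–9 s: |1| × 5 = 5 m
9–11 s: |-5| × 2 = 10 m
11–17 s: |-9| × 6 = 54 m
Total distance = 113 m

113 m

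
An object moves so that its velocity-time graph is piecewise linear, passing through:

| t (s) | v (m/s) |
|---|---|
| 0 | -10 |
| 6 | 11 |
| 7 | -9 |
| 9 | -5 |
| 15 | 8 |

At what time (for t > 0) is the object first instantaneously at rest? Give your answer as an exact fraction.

t = 20/7 s

v changes sign on 0–6 s (from -10 to 11); the graph is linear there, so v = 0 at t = 0 + (10)·(6 − 0)/(11 − -10) = 20/7 s.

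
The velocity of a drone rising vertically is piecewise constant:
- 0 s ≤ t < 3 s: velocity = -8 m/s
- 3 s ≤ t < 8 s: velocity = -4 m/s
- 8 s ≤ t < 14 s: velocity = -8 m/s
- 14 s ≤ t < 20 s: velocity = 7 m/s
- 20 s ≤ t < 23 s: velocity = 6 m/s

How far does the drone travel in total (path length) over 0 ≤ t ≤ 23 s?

Distance (not displacement) is the total path length: add the absolute areas under v-t.
0–3 s: |-8| × 3 = 24 m
3–8 s: |-4| × 5 = 20 m
8–14 s: |-8| × 6 = 48 m
14–20 s: |7| × 6 = 42 m
20–23 s: |6| × 3 = 18 m
Total distance = 152 m

152 m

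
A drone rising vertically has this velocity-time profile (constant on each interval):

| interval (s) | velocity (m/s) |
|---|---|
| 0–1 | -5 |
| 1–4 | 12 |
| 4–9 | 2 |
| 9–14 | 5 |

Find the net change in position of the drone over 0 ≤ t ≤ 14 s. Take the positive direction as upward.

Net displacement equals the area under the velocity-time graph (areas below the axis count negative).
0–1 s: -5 × 1 = -5 m
1–4 s: 12 × 3 = 36 m
4–9 s: 2 × 5 = 10 m
9–14 s: 5 × 5 = 25 m
Net displacement = 66 m

66 m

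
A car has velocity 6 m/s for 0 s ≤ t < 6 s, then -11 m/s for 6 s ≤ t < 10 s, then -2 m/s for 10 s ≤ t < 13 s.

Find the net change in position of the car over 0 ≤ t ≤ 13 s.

-14 m

Net displacement equals the area under the velocity-time graph (areas below the axis count negative).
0–6 s: 6 × 6 = 36 m
6–10 s: -11 × 4 = -44 m
10–13 s: -2 × 3 = -6 m
Net displacement = -14 m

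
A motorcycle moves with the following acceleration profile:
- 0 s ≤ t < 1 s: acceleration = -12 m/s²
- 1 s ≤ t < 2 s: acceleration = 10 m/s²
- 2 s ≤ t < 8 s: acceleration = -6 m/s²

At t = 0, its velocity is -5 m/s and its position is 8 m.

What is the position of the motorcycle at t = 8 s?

-165 m

On each constant-a segment, Δv = aΔt and Δx = v₀Δt + ½aΔt²; chain segment to segment.
0–1 s: v starts -5 m/s; Δx = -5·1 + ½·-12·1² = -11 m; v ends -17 m/s.
1–2 s: v starts -17 m/s; Δx = -17·1 + ½·10·1² = -12 m; v ends -7 m/s.
2–8 s: v starts -7 m/s; Δx = -7·6 + ½·-6·6² = -150 m; v ends -43 m/s.
x(8) = 8 + Σ Δx = -165 m.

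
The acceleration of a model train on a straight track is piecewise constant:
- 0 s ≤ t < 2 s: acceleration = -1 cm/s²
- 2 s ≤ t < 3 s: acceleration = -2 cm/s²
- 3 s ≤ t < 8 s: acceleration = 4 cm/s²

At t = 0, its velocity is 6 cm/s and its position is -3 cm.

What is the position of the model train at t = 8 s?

70 cm

On each constant-a segment, Δv = aΔt and Δx = v₀Δt + ½aΔt²; chain segment to segment.
0–2 s: v starts 6 cm/s; Δx = 6·2 + ½·-1·2² = 10 cm; v ends 4 cm/s.
2–3 s: v starts 4 cm/s; Δx = 4·1 + ½·-2·1² = 3 cm; v ends 2 cm/s.
3–8 s: v starts 2 cm/s; Δx = 2·5 + ½·4·5² = 60 cm; v ends 22 cm/s.
x(8) = -3 + Σ Δx = 70 cm.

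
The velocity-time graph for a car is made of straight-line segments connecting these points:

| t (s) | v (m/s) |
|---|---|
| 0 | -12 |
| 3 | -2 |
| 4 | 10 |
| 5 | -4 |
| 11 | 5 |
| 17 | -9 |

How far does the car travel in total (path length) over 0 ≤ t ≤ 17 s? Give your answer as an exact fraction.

461/7 m

Distance (not displacement) is the total path length: add the absolute areas under v-t.
0–3 s: |½(-12 + -2)(3)| = 21 m
3–4 s: v = 0 at t = 19/6 s; triangle areas 1/6 + 25/6 = 13/3 m
4–5 s: v = 0 at t = 33/7 s; triangle areas 25/7 + 4/7 = 29/7 m
5–11 s: v = 0 at t = 23/3 s; triangle areas 16/3 + 25/3 = 41/3 m
11–17 s: v = 0 at t = 92/7 s; triangle areas 75/14 + 243/14 = 159/7 m
Total distance = 461/7 m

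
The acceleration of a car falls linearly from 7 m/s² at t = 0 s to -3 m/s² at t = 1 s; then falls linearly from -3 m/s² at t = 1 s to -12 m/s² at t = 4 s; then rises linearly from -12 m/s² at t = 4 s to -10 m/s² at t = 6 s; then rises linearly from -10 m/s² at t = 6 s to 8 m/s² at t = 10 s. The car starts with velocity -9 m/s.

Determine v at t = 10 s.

Δv equals the area under the a-t graph; then v = v₀ + Δv.
0–1 s: ½(7 + -3)(1) = 2 m/s
1–4 s: ½(-3 + -12)(3) = -22.5 m/s
4–6 s: ½(-12 + -10)(2) = -22 m/s
6–10 s: ½(-10 + 8)(4) = -4 m/s
Δv = -46.5 m/s, so v(10) = -9 + (-46.5) = -55.5 m/s.

-55.5 m/s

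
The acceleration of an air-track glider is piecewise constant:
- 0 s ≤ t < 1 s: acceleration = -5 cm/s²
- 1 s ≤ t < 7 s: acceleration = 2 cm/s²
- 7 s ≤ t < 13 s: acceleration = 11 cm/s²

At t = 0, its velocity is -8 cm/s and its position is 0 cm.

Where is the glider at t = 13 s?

139.5 cm

On each constant-a segment, Δv = aΔt and Δx = v₀Δt + ½aΔt²; chain segment to segment.
0–1 s: v starts -8 cm/s; Δx = -8·1 + ½·-5·1² = -10.5 cm; v ends -13 cm/s.
1–7 s: v starts -13 cm/s; Δx = -13·6 + ½·2·6² = -42 cm; v ends -1 cm/s.
7–13 s: v starts -1 cm/s; Δx = -1·6 + ½·11·6² = 192 cm; v ends 65 cm/s.
x(13) = 0 + Σ Δx = 139.5 cm.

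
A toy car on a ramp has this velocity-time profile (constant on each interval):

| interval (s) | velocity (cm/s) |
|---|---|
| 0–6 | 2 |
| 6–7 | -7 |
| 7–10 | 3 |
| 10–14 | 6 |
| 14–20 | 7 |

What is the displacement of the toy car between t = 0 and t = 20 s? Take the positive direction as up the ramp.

80 cm

Displacement is the signed area under the v-t curve.
0–6 s: 2 × 6 = 12 cm
6–7 s: -7 × 1 = -7 cm
7–10 s: 3 × 3 = 9 cm
10–14 s: 6 × 4 = 24 cm
14–20 s: 7 × 6 = 42 cm
Net displacement = 80 cm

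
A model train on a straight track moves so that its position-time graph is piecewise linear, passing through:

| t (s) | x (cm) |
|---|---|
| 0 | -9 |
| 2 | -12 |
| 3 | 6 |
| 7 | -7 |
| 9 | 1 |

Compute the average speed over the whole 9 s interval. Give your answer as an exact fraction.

Average speed = (total path length)/(elapsed time); on a piecewise-linear x-t graph the path length is Σ|Δx|.
0–2 s: |Δx| = |-12 − -9| = 3 cm
2–3 s: |Δx| = |6 − -12| = 18 cm
3–7 s: |Δx| = |-7 − 6| = 13 cm
7–9 s: |Δx| = |1 − -7| = 8 cm
Total path = 42 cm; average speed = 42/9 = 14/3 cm/s.

14/3 cm/s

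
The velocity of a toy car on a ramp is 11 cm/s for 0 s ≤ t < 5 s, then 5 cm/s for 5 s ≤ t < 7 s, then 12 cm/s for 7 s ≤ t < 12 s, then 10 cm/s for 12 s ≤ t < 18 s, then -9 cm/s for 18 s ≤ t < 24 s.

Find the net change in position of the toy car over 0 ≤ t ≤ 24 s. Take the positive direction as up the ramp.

131 cm

Displacement is the signed area under the v-t curve.
0–5 s: 11 × 5 = 55 cm
5–7 s: 5 × 2 = 10 cm
7–12 s: 12 × 5 = 60 cm
12–18 s: 10 × 6 = 60 cm
18–24 s: -9 × 6 = -54 cm
Net displacement = 131 cm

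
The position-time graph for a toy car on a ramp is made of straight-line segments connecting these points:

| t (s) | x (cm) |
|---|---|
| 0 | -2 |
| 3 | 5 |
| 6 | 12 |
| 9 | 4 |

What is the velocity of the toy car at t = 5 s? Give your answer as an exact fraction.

7/3 cm/s

Velocity is the slope of the x-t graph on 3–6 s: (12 − 5)/(6 − 3) = 7/3 cm/s.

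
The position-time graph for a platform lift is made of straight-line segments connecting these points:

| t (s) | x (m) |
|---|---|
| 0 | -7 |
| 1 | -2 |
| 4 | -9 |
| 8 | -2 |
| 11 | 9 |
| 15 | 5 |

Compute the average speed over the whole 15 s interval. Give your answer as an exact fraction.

34/15 m/s

Average speed = (total path length)/(elapsed time); on a piecewise-linear x-t graph the path length is Σ|Δx|.
0–1 s: |Δx| = |-2 − -7| = 5 m
1–4 s: |Δx| = |-9 − -2| = 7 m
4–8 s: |Δx| = |-2 − -9| = 7 m
8–11 s: |Δx| = |9 − -2| = 11 m
11–15 s: |Δx| = |5 − 9| = 4 m
Total path = 34 m; average speed = 34/15 = 34/15 m/s.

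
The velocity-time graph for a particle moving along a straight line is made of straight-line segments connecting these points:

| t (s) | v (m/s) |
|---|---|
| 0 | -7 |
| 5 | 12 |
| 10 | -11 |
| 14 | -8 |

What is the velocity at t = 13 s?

On 10–14 s the graph is linear from -11 to -8 m/s: v(13) = -11 + (-8 − -11)·(13 − 10)/(14 − 10) = -8.75 m/s.

-8.75 m/s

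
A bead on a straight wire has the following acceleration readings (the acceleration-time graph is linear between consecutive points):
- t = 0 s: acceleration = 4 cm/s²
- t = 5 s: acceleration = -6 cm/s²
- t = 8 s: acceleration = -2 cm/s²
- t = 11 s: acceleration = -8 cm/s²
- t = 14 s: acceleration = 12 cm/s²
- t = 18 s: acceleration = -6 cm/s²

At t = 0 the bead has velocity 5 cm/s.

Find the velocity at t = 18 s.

Δv equals the area under the a-t graph; then v = v₀ + Δv.
0–5 s: ½(4 + -6)(5) = -5 cm/s
5–8 s: ½(-6 + -2)(3) = -12 cm/s
8–11 s: ½(-2 + -8)(3) = -15 cm/s
11–14 s: ½(-8 + 12)(3) = 6 cm/s
14–18 s: ½(12 + -6)(4) = 12 cm/s
Δv = -14 cm/s, so v(18) = 5 + (-14) = -9 cm/s.

-9 cm/s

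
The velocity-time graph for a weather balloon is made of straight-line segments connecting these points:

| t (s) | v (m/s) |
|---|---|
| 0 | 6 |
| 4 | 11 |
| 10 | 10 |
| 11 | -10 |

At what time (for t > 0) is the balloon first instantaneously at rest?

v changes sign on 10–11 s (from 10 to -10); the graph is linear there, so v = 0 at t = 10 + (-10)·(11 − 10)/(-10 − 10) = 10.5 s.

t = 10.5 s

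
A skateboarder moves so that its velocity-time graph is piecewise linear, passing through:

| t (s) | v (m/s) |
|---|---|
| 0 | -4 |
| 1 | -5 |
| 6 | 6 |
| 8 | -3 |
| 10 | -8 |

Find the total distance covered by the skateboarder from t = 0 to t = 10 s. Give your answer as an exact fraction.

Total distance travelled is ∫|v| dt — sum the magnitudes of each area piece.
0–1 s: |½(-4 + -5)(1)| = 4.5 m
1–6 s: v = 0 at t = 36/11 s; triangle areas 125/22 + 90/11 = 305/22 m
6–8 s: v = 0 at t = 22/3 s; triangle areas 4 + 1 = 5 m
8–10 s: |½(-3 + -8)(2)| = 11 m
Total distance = 378/11 m

378/11 m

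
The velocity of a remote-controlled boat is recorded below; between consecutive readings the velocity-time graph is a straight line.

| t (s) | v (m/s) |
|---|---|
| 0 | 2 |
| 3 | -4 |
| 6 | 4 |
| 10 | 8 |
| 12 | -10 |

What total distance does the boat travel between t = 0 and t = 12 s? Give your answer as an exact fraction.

397/9 m

Total distance travelled is ∫|v| dt — sum the magnitudes of each area piece.
0–3 s: v = 0 at t = 1 s; triangle areas 1 + 4 = 5 m
3–6 s: v = 0 at t = 4.5 s; triangle areas 3 + 3 = 6 m
6–10 s: |½(4 + 8)(4)| = 24 m
10–12 s: v = 0 at t = 98/9 s; triangle areas 32/9 + 50/9 = 82/9 m
Total distance = 397/9 m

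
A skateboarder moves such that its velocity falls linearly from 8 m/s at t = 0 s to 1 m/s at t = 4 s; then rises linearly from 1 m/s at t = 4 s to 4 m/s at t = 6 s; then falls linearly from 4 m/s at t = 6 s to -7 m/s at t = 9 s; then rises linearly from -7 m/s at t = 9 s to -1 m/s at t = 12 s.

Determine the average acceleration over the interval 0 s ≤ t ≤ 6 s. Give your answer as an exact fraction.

-2/3 m/s²

Average acceleration = Δv/Δt = (4 − 8)/(6 − 0) = -2/3 m/s².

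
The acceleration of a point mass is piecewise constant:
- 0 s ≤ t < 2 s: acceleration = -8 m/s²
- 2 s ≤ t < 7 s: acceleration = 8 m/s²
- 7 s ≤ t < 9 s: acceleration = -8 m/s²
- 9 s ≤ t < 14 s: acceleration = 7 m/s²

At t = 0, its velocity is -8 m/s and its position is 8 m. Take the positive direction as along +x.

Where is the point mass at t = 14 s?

On each constant-a segment, Δv = aΔt and Δx = v₀Δt + ½aΔt²; chain segment to segment.
0–2 s: v starts -8 m/s; Δx = -8·2 + ½·-8·2² = -32 m; v ends -24 m/s.
2–7 s: v starts -24 m/s; Δx = -24·5 + ½·8·5² = -20 m; v ends 16 m/s.
7–9 s: v starts 16 m/s; Δx = 16·2 + ½·-8·2² = 16 m; v ends 0 m/s.
9–14 s: v starts 0 m/s; Δx = 0·5 + ½·7·5² = 87.5 m; v ends 35 m/s.
x(14) = 8 + Σ Δx = 59.5 m.

59.5 m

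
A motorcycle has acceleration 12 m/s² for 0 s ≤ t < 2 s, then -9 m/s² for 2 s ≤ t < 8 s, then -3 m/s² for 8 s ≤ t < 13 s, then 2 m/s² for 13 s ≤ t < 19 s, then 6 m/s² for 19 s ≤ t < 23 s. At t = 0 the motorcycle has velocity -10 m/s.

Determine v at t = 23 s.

-19 m/s

Δv equals the area under the a-t graph; then v = v₀ + Δv.
0–2 s: 12 × 2 = 24 m/s
2–8 s: -9 × 6 = -54 m/s
8–13 s: -3 × 5 = -15 m/s
13–19 s: 2 × 6 = 12 m/s
19–23 s: 6 × 4 = 24 m/s
Δv = -9 m/s, so v(23) = -10 + (-9) = -19 m/s.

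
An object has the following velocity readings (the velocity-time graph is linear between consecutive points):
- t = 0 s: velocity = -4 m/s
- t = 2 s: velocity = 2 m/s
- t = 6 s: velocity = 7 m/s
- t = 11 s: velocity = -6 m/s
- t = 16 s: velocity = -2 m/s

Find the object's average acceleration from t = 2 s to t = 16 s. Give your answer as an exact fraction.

Average acceleration = Δv/Δt = (-2 − 2)/(16 − 2) = -2/7 m/s².

-2/7 m/s²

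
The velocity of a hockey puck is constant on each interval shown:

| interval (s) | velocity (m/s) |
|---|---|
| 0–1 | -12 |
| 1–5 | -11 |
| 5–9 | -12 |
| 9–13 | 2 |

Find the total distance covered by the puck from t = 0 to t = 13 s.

Distance (not displacement) is the total path length: add the absolute areas under v-t.
0–1 s: |-12| × 1 = 12 m
1–5 s: |-11| × 4 = 44 m
5–9 s: |-12| × 4 = 48 m
9–13 s: |2| × 4 = 8 m
Total distance = 112 m

112 m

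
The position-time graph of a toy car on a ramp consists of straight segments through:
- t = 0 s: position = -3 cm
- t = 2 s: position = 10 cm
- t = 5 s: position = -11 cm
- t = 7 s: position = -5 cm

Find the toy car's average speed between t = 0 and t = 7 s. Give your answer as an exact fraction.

Average speed = (total path length)/(elapsed time); on a piecewise-linear x-t graph the path length is Σ|Δx|.
0–2 s: |Δx| = |10 − -3| = 13 cm
2–5 s: |Δx| = |-11 − 10| = 21 cm
5–7 s: |Δx| = |-5 − -11| = 6 cm
Total path = 40 cm; average speed = 40/7 = 40/7 cm/s.

40/7 cm/s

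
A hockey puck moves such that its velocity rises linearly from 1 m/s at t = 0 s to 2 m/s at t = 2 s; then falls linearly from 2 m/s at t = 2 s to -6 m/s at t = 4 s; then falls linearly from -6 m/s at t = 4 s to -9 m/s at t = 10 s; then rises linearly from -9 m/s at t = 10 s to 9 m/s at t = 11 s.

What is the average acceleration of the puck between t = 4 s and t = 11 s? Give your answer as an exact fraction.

Average acceleration = Δv/Δt = (9 − -6)/(11 − 4) = 15/7 m/s².

15/7 m/s²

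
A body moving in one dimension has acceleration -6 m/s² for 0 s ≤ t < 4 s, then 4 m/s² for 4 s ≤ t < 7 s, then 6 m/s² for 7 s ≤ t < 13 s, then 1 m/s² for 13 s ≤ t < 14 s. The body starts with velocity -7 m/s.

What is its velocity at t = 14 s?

18 m/s

Δv equals the area under the a-t graph; then v = v₀ + Δv.
0–4 s: -6 × 4 = -24 m/s
4–7 s: 4 × 3 = 12 m/s
7–13 s: 6 × 6 = 36 m/s
13–14 s: 1 × 1 = 1 m/s
Δv = 25 m/s, so v(14) = -7 + (25) = 18 m/s.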